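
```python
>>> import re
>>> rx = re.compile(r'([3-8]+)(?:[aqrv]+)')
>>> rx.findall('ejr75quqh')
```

['75']

This matches one or more of a character in [3-8] (captured); then one or more of one of [aqrv] (non-capturing group).
`findall` collects group 1 from the one match (1 total).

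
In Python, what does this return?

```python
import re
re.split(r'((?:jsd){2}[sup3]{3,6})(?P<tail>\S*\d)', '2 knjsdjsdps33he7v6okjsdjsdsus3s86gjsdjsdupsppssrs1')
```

Because the pattern has a capturing group, `split` also inserts each captured text between the pieces.

['2 kn', 'jsdjsdps33', 'he7v6okjsdjsdsus3s86gjsdjsdupsppssrs1', '']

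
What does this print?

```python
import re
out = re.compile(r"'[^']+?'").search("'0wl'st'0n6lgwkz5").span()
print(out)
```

(0, 5)

The match spans [0:5] → "'0wl'".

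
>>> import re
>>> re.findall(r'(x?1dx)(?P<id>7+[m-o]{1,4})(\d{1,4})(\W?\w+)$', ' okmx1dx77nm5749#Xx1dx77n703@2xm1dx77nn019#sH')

[('1dx', '77nn', '019', '#sH')]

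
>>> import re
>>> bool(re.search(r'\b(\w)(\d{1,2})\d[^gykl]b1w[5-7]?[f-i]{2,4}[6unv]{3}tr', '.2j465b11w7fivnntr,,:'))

False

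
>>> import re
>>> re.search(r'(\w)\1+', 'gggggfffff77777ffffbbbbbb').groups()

('g',)

After group 1 captures some text, `\1` only succeeds where that same text appears again.
`re.search` scans for the first position where the pattern succeeds.
The match spans [0:5] → 'ggggg'.
Captured: group 1 = 'g'.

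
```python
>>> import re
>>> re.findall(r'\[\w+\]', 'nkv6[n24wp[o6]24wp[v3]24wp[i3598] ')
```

Since nothing is captured, `findall` lists the 3 matched substrings directly.

['[o6]', '[v3]', '[i3598]']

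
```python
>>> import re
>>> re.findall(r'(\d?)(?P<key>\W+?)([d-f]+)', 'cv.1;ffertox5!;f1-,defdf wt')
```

[('1', ';', 'ffe'), ('5', '!;', 'f'), ('1', '-,', 'defdf')]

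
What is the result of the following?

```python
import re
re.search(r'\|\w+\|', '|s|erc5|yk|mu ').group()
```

'|s|'

`re.search` scans for the first position where the pattern succeeds.
The match spans [0:3] → '|s|'.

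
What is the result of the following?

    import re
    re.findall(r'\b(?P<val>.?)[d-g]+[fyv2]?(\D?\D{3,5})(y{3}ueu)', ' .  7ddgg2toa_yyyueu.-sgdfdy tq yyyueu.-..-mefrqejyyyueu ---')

The pattern matches a word boundary (`\b`, zero-width); then optionally any character (captured as 'val'); then one or more of a character in [d-g], then optionally one of [fyv2]; then optionally a non-digit, then 3 to 5 of a non-digit (captured); then exactly 3 of the literal 'y', then the literal 'ueu' (captured).
Scanning left to right: at [4:20] match '7ddgg2toa_yyyueu', groups = ('7', 'toa_', 'yyyueu'); at [22:38] match 'sgdfdy tq yyyueu', groups = ('s', ' tq ', 'yyyueu'); at [43:56] match 'mefrqejyyyueu', groups = ('m', 'rqej', 'yyyueu').
Multiple groups make `findall` return tuples — one 3-tuple for each match.

[('7', 'toa_', 'yyyueu'), ('s', ' tq ', 'yyyueu'), ('m', 'rqej', 'yyyueu')]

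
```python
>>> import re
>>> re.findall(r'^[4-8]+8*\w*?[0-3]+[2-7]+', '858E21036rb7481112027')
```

['858E21036']

This matches anchored at the start of the string; then one or more of a character in [4-8], then zero or more of the literal '8', then zero or more of a word character (lazy); then one or more of a character in [0-3], then one or more of a character in [2-7].
The `?` after the quantifier makes it lazy — it takes as little as possible before letting the rest of the pattern try.
Walking the string: at [0:9] → '858E21036'.
No capturing groups, so `findall` returns the 1 full match string.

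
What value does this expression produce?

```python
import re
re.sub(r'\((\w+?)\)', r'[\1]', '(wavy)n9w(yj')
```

'[wavy]n9w(yj'

Matches: at [0:6] → '(wavy)'.
`\1` in the replacement pulls in group 1's text for each match.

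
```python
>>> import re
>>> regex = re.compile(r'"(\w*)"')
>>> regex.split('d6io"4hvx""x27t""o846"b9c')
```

Matches to split on: at [4:10] → '"4hvx"'; at [10:16] → '"x27t"'; at [16:22] → '"o846"'.
`re.split` interleaves the captured-group text with the surrounding fragments.

['d6io', '4hvx', '', 'x27t', '', 'o846', 'b9c']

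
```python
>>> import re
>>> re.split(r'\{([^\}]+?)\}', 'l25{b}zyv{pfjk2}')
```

['l25', 'b', 'zyv', 'pfjk2', '']

Matches to split on: at [3:6] → '{b}'; at [9:16] → '{pfjk2}'.
Because the pattern has a capturing group, `split` also inserts each captured text between the pieces.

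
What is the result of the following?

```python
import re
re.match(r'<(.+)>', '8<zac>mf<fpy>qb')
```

None

`match` is anchored at position 0; if the pattern doesn't fit there, it returns None.
Here position 0 doesn't satisfy it, so the call returns None.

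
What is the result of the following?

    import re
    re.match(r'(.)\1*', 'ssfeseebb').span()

(0, 2)

`re.match` won't scan ahead — the pattern has to work from the very first character.
The match spans [0:2] → 'ss'.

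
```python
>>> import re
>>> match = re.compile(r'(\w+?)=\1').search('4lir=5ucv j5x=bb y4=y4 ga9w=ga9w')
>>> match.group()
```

'y4=y4'

The backreference `\1` re-matches whatever the first group consumed, character for character.
The match spans [17:22] → 'y4=y4'.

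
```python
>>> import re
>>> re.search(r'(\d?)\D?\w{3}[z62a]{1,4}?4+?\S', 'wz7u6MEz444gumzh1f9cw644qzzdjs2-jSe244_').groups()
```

('7',)

The match spans [2:10] → '7u6MEz44'.
Captured: group 1 = '7'.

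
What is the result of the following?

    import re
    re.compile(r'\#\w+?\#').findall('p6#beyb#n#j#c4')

['#beyb#', '#j#']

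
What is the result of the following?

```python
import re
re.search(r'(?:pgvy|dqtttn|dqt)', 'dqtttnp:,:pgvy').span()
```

(0, 6)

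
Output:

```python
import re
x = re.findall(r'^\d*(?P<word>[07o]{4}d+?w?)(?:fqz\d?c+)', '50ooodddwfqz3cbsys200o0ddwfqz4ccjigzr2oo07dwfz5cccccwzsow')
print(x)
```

This matches anchored at the start of the string; then zero or more of a digit; then exactly 4 of one of [07o], then one or more of a literal 'd' (lazy), then optionally the literal 'w' (captured as 'word'); then the literal 'fqz', then optionally a digit, then one or more of a literal 'c' (non-capturing group).
Scanning left to right: at [0:14] match '50ooodddwfqz3c', group 1 = '0ooodddw'.
With a single group, `findall` returns only what that group captured — 1 item.

['0ooodddw']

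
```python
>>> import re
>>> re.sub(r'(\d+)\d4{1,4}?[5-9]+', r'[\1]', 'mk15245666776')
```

'mk[15]'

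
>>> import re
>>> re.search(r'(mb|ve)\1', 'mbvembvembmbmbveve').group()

The backreference `\1` re-matches whatever the first group consumed, character for character.
`search` walks the string left to right and returns the first match it finds.
The match spans [8:12] → 'mbmb'.
Captured: group 1 = 'mb'.

'mbmb'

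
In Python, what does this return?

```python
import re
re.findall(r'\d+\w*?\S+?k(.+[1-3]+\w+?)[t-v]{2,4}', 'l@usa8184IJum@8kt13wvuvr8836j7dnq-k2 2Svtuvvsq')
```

['t13wvuvr8836j7dnq-k2 2S']

Pattern: one or more of a digit; then zero or more of a word character (lazy), then one or more of a non-whitespace character (lazy), then a literal 'k'; then one or more of any character, then one or more of a character in [1-3], then one or more of a word character (lazy) (captured); then 2 to 4 of a character in [t-v].
Walking the string: at [5:43] match '8184IJum@8kt13wvuvr8836j7dnq-k2 2Svtuv', group 1 = 't13wvuvr8836j7dnq-k2 2S'.
One capturing group, so `findall` returns just the captured substring from the one match — 1 in all.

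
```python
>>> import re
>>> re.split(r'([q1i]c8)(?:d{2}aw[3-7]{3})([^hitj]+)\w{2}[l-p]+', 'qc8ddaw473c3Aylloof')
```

This matches one of [q1i], then the literal 'c8' (captured); then exactly 2 of the literal 'd', then the literal 'aw', then exactly 3 of a character in [3-7] (non-capturing group); then one or more of any character except [hitj] (captured); then exactly 2 of a word character, then one or more of a character in [l-p].
Matches to split on: at [0:18] → 'qc8ddaw473c3Aylloo'.
Because the pattern has a capturing group, `split` also inserts each captured text between the pieces.

['', 'qc8', 'c3Ayl', 'f']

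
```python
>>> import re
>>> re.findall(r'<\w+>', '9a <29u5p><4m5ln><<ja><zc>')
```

['<29u5p>', '<4m5ln>', '<ja>', '<zc>']

Walking the string: at [3:10] → '<29u5p>'; at [10:17] → '<4m5ln>'; at [18:22] → '<ja>'; at [22:26] → '<zc>'.
`findall` yields the raw match text (4 of them) because the pattern has no groups.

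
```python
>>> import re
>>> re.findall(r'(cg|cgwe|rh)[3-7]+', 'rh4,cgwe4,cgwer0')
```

['rh', 'cgwe']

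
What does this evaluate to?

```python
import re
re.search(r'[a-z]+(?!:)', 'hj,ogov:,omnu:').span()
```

(0, 2)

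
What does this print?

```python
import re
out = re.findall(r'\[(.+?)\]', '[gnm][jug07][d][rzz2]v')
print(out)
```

['gnm', 'jug07', 'd', 'rzz2']

A `+?`/`*?`/`{m,n}?` starts at its minimum and grows only as far as needed for what follows to match.
Scanning left to right: at [0:5] match '[gnm]', group 1 = 'gnm'; at [5:12] match '[jug07]', group 1 = 'jug07'; at [12:15] match '[d]', group 1 = 'd'; at [15:21] match '[rzz2]', group 1 = 'rzz2'.
`findall` collects group 1 from each match (4 total).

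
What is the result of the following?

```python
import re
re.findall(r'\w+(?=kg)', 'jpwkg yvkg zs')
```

Because the assertion is zero-width, the text it checks is not consumed and won't appear in the result.
Since nothing is captured, `findall` lists the 2 matched substrings directly.

['jpw', 'yv']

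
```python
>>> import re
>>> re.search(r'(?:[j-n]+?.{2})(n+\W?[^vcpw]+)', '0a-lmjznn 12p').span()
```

Pattern: one or more of a character in [j-n] (lazy), then exactly 2 of any character (non-capturing group); then one or more of the literal 'n', then optionally a non-word character, then one or more of any character except [vcpw] (captured).
`search` walks the string left to right and returns the first match it finds.
The match spans [3:12] → 'lmjznn 12'.
Captured: group 1 = 'nn 12'.

(3, 12)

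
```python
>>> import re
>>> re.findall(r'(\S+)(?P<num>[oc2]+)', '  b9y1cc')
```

Pattern: one or more of a non-whitespace character (captured); then one or more of one of [oc2] (captured as 'num').
Multiple groups make `findall` return tuples — one 2-tuple for the one match.

[('b9y1c', 'c')]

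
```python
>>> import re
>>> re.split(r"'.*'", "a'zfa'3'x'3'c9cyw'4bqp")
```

['a', '4bqp']

Matches to split on: at [1:18] → "'zfa'3'x'3'c9cyw'".
Each match becomes a cut point; 2 segments remain.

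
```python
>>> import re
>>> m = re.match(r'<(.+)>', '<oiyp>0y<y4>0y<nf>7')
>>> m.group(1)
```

'oiyp>0y<y4>0y<nf'

The match spans [0:18] → '<oiyp>0y<y4>0y<nf>'.
Captured: group 1 = 'oiyp>0y<y4>0y<nf'.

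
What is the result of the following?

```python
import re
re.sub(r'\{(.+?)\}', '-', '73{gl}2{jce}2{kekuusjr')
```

'73-2-2{kekuusjr'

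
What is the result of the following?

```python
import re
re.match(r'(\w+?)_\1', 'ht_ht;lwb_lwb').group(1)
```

A backreference is literal: `\1` must see the identical characters the first group matched.
`re.match` won't scan ahead — the pattern has to work from the very first character.
The match spans [0:5] → 'ht_ht'.
Captured: group 1 = 'ht'.

'ht'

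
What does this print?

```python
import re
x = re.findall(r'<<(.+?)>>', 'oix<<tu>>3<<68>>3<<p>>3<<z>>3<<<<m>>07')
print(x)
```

['tu', '68', 'p', 'z', '<<m']

Because the quantifier is non-greedy, it stops expanding at the earliest point where the rest of the pattern can succeed.
Scanning left to right: at [3:9] match '<<tu>>', group 1 = 'tu'; at [10:16] match '<<68>>', group 1 = '68'; at [17:22] match '<<p>>', group 1 = 'p'; at [23:28] match '<<z>>', group 1 = 'z'; at [29:36] match '<<<<m>>', group 1 = '<<m'.
Because there's exactly one group, `findall` drops the full match and keeps group 1 from each hit.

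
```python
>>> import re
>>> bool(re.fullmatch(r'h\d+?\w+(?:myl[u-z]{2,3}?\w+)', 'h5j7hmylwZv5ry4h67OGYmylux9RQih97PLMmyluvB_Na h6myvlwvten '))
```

Pattern: a literal 'h', then one or more of a digit (lazy); then one or more of a word character; then the literal 'myl', then 2 to 3 of a character in [u-z] (lazy), then one or more of a word character (non-capturing group).
For `fullmatch`, every character of the input must be accounted for by the pattern.
Here the string isn't matched end-to-end, so the call returns None, and `bool(None)` is False.

False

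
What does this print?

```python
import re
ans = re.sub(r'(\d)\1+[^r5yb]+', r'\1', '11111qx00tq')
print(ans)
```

The backreference `\1` re-matches whatever the first group consumed, character for character.
Matches: at [0:11] → '11111qx00tq'.
Each match is replaced using the text its own group 1 captured.

1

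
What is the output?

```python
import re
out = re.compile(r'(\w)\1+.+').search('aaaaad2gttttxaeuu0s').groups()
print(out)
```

('a',)

A backreference is literal: `\1` must see the identical characters the first group matched.
`re.search` scans for the first position where the pattern succeeds.
The match spans [0:19] → 'aaaaad2gttttxaeuu0s'.
Captured: group 1 = 'a'.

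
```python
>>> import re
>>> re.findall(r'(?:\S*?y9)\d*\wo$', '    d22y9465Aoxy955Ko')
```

['d22y9465Aoxy955Ko']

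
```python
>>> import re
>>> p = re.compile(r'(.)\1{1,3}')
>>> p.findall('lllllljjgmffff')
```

['l', 'l', 'j', 'f']

After group 1 captures some text, `\1` only succeeds where that same text appears again.
One capturing group, so `findall` returns just the captured substring from each match — 4 in all.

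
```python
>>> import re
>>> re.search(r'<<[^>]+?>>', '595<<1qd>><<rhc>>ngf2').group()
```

'<<1qd>>'

The match spans [3:10] → '<<1qd>>'.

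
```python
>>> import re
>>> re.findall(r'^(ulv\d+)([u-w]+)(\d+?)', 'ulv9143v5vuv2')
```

[('ulv9143', 'v', '5')]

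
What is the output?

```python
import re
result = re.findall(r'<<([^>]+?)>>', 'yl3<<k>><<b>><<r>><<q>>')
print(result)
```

Scanning left to right: at [3:8] match '<<k>>', group 1 = 'k'; at [8:13] match '<<b>>', group 1 = 'b'; at [13:18] match '<<r>>', group 1 = 'r'; at [18:23] match '<<q>>', group 1 = 'q'.
Because there's exactly one group, `findall` drops the full match and keeps group 1 from each hit.

['k', 'b', 'r', 'q']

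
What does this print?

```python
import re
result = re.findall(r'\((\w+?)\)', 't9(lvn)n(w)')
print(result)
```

['lvn', 'w']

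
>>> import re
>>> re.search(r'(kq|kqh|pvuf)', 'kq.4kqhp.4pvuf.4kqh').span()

The match spans [0:2] → 'kq'.

(0, 2)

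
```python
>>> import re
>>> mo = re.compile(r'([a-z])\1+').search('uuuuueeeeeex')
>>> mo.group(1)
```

The match spans [0:5] → 'uuuuu'.
Captured: group 1 = 'u'.

'u'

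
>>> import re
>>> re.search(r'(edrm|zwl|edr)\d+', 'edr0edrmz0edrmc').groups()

`re.search` tries every starting position until one works.
The match spans [0:4] → 'edr0'.
Captured: group 1 = 'edr'.

('edr',)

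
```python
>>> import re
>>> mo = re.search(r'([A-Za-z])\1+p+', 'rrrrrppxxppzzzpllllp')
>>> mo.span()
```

(0, 7)

`\1` has to match the exact text group 1 already captured.
The match spans [0:7] → 'rrrrrpp'.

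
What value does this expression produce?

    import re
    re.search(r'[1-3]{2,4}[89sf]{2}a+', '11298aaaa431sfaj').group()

'11298aaaa'

The pattern matches 2 to 4 of a character in [1-3]; then exactly 2 of one of [89sf], then one or more of the literal 'a'.
`re.search` tries every starting position until one works.
The match spans [0:9] → '11298aaaa'.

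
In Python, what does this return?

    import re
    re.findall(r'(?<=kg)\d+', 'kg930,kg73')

['930', '73']

The lookaround is zero-width — it requires the adjacent text to match without consuming it, so the asserted text isn't part of the match.
Scanning left to right: at [2:5] → '930'; at [8:10] → '73'.
Since nothing is captured, `findall` lists the 2 matched substrings directly.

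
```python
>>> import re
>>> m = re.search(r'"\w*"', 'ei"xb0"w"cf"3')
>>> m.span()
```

(2, 7)

The match spans [2:7] → '"xb0"'.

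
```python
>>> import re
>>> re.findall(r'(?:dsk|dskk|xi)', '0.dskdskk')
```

['dsk', 'dsk']

The regex engine tests alternatives in the order written; an earlier branch that matches wins even if a later one would match more.
Walking the string: at [2:5] → 'dsk'; at [5:8] → 'dsk'.
With no groups in the pattern, `findall` gives back each whole match — 2 here.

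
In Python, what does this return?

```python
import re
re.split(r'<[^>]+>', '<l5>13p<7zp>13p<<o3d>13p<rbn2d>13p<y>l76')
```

['', '13p', '13p', '13p', '13p', 'l76']

The string is cut at each match, leaving 6 pieces.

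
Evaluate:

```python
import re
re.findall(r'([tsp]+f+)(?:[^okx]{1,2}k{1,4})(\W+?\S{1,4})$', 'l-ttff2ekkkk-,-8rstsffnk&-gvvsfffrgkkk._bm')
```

[('sfff', '._bm')]

Pattern: one or more of one of [tsp], then one or more of a literal 'f' (captured); then 1 to 2 of any character except [okx], then 1 to 4 of a literal 'k' (non-capturing group); then one or more of a non-word character (lazy), then 1 to 4 of a non-whitespace character (captured); then anchored at the end.
Scanning left to right: at [29:42] match 'sfffrgkkk._bm', groups = ('sfff', '._bm').
Multiple groups make `findall` return tuples — one 2-tuple for the one match.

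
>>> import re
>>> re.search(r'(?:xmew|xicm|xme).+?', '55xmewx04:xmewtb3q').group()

Alternation tries branches left to right and keeps the first one that lets the overall match succeed at that position.
Unlike `match`, `search` isn't anchored — it looks for the pattern anywhere in the string.
The match spans [2:7] → 'xmewx'.

'xmewx'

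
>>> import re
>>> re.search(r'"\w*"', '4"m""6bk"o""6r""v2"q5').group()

'"m"'

`search` walks the string left to right and returns the first match it finds.
The match spans [1:4] → '"m"'.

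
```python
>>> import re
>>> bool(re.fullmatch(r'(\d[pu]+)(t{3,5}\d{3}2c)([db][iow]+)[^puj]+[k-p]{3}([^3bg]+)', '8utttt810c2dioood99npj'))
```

False

Pattern: a digit, then one or more of one of [pu] (captured); then 3 to 5 of a literal 't', then exactly 3 of a digit, then the literal '2c' (captured); then one of [db], then one or more of one of [iow] (captured); then one or more of any character except [puj], then exactly 3 of a character in [k-p]; then one or more of any character except [3bg] (captured).
`re.fullmatch` requires the pattern to consume the entire string.
Here the string isn't matched end-to-end, so the call returns None, and `bool(None)` is False.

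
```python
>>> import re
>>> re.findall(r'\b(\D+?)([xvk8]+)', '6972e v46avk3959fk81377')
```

[(' ', 'v')]

This matches a word boundary (`\b`, zero-width); then one or more of a non-digit (lazy) (captured); then one or more of one of [xvk8] (captured).
2 groups means the one result is a tuple of 2 captured strings — 1 here.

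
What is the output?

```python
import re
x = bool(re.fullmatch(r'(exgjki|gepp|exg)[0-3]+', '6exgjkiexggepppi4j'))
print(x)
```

`fullmatch` succeeds only if the pattern covers the string from start to end.
Here the string isn't matched end-to-end, so the call returns None, and `bool(None)` is False.

False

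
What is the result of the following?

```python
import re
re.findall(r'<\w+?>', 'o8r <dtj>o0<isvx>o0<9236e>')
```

['<dtj>', '<isvx>', '<9236e>']

Since nothing is captured, `findall` lists the 3 matched substrings directly.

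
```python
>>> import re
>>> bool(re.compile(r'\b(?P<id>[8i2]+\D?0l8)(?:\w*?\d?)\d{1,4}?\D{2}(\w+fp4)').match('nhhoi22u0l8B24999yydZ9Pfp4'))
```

False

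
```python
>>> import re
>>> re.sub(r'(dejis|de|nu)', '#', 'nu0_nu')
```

Matches: at [0:2] → 'nu'; at [4:6] → 'nu'.
Each match is replaced by '#'.

'#0_#'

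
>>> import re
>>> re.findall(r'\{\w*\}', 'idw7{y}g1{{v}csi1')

Matches: at [4:7] → '{y}'; at [10:13] → '{v}'.
Since nothing is captured, `findall` lists the 2 matched substrings directly.

['{y}', '{v}']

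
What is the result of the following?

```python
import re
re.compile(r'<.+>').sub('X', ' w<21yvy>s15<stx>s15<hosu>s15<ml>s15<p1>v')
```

' wXv'

`sub` substitutes 'X' at each match site.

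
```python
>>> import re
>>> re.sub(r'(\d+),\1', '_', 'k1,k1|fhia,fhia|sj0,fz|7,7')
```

'k1,k1|fhia,fhia|sj0,fz|_'

A backreference is literal: `\1` must see the identical characters the first group matched.
`sub` substitutes '_' at each match site.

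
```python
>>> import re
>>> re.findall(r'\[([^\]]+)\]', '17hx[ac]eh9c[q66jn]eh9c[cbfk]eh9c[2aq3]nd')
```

Matches: at [4:8] match '[ac]', group 1 = 'ac'; at [12:19] match '[q66jn]', group 1 = 'q66jn'; at [23:29] match '[cbfk]', group 1 = 'cbfk'; at [33:39] match '[2aq3]', group 1 = '2aq3'.
With a single group, `findall` returns only what that group captured — 4 items.

['ac', 'q66jn', 'cbfk', '2aq3']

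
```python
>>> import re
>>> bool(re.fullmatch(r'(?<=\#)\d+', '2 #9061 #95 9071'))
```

False

Lookahead/lookbehind check context without consuming it, so the matched span excludes the asserted characters.
`fullmatch` succeeds only if the pattern covers the string from start to end.
Here there's no way to consume every character, so the call returns None, and `bool(None)` is False.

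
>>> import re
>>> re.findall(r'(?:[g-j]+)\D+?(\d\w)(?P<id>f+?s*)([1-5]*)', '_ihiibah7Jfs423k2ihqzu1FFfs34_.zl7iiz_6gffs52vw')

[('7J', 'fs', '423'), ('6g', 'f', '')]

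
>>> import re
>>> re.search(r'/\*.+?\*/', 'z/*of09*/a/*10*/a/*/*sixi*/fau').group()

'/*of09*/'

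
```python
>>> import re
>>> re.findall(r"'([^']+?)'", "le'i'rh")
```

`findall` collects group 1 from the one match (1 total).

['i']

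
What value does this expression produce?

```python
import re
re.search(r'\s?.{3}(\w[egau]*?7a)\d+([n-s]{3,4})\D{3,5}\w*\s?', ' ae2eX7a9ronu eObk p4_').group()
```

'e2eX7a9ronu eObk '

The match spans [2:19] → 'e2eX7a9ronu eObk '.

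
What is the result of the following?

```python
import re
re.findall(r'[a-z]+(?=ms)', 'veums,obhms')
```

['veu', 'obh']

Because the assertion is zero-width, the text it checks is not consumed and won't appear in the result.
Matches: at [0:3] → 'veu'; at [6:9] → 'obh'.
With no groups in the pattern, `findall` gives back each whole match — 2 here.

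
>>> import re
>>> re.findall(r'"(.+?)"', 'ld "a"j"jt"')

['a', 'jt']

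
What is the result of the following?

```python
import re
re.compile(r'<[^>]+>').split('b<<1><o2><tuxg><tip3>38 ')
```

['b', '', '', '', '38 ']

Matches to split on: at [1:5] → '<<1>'; at [5:9] → '<o2>'; at [9:15] → '<tuxg>'; at [15:21] → '<tip3>'.
Splitting on the pattern gives 5 pieces.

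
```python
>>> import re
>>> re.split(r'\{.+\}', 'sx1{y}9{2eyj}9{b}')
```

['sx1', '']

The string is cut at each match, leaving 2 pieces.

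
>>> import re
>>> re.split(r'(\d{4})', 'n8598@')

`re.split` interleaves the captured-group text with the surrounding fragments.

['n', '8598', '@']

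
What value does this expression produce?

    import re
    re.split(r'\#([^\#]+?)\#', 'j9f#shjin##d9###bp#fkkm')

['j9f', 'shjin', '', 'd9', '#', 'bp', 'fkkm']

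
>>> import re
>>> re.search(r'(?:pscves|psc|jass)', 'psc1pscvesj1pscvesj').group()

'psc'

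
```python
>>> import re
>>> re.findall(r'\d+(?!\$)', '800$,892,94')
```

The negative lookahead/lookbehind blocks any match where the forbidden context is present.
Scanning left to right: at [0:2] → '80'; at [5:8] → '892'; at [9:11] → '94'.
Since nothing is captured, `findall` lists the 3 matched substrings directly.

['80', '892', '94']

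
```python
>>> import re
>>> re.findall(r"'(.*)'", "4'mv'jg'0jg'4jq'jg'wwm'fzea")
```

One capturing group, so `findall` returns just the captured substring from the one match — 1 in all.

["mv'jg'0jg'4jq'jg'wwm"]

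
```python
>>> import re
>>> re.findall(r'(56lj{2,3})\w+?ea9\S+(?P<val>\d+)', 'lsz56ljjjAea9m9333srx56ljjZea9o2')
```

[('56ljjj', '2')]

The pattern matches the literal '56l', then 2 to 3 of the literal 'j' (captured); then one or more of a word character (lazy), then the literal 'ea9', then one or more of a non-whitespace character; then one or more of a digit (captured as 'val').
Matches: at [3:32] match '56ljjjAea9m9333srx56ljjZea9o2', groups = ('56ljjj', '2').
`findall` packs the 2 group values into a tuple for every match.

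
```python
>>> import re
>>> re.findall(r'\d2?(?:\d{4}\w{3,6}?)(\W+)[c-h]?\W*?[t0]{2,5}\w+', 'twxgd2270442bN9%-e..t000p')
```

This matches a digit, then optionally a literal '2'; then exactly 4 of a digit, then 3 to 6 of a word character (lazy) (non-capturing group); then one or more of a non-word character (captured); then optionally a character in [c-h], then zero or more of a non-word character (lazy); then 2 to 5 of one of [t0], then one or more of a word character.
Walking the string: at [5:25] match '2270442bN9%-e..t000p', group 1 = '%-'.
`findall` collects group 1 from the one match (1 total).

['%-']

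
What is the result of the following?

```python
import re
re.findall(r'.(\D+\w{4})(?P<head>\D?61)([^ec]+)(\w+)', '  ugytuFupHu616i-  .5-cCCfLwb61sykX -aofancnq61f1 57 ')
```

[(' ugytuFupHu', '61', '6i-  .5-', 'cCCfLwb61sykX'), ('-aofancnq', '61', 'f1 5', '7')]

This matches any character; then one or more of a non-digit, then exactly 4 of a word character (captured); then optionally a non-digit, then the literal '61' (captured as 'head'); then one or more of any character except [ec] (captured); then one or more of a word character (captured).
Walking the string: at [0:35] match '  ugytuFupHu616i-  .5-cCCfLwb61sykX', groups = (' ugytuFupHu', '61', '6i-  .5-', 'cCCfLwb61sykX'); at [35:52] match ' -aofancnq61f1 57', groups = ('-aofancnq', '61', 'f1 5', '7').
Multiple groups make `findall` return tuples — one 4-tuple for each match.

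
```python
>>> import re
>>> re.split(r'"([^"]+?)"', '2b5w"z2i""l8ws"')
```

['2b5w', 'z2i', '', 'l8ws', '']

Matches to split on: at [4:9] → '"z2i"'; at [9:15] → '"l8ws"'.
`re.split` interleaves the captured-group text with the surrounding fragments.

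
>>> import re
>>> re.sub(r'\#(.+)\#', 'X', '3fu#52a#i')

Each match is replaced by 'X'.

'3fuXi'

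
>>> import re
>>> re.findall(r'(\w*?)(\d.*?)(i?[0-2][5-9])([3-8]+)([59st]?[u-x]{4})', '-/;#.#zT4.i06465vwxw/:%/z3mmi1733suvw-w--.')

[('zT', '4.', 'i06', '465', 'vwxw')]

Pattern: zero or more of a word character (lazy) (captured); then a digit, then zero or more of any character (lazy) (captured); then optionally the literal 'i', then a character in [0-2], then a character in [5-9] (captured); then one or more of a character in [3-8] (captured); then optionally one of [59st], then exactly 4 of a character in [u-x] (captured).
Lazy quantifiers expand one character at a time until the remainder of the pattern can match.
Matches: at [6:20] match 'zT4.i06465vwxw', groups = ('zT', '4.', 'i06', '465', 'vwxw').
With 5 capturing groups, `findall` returns a 5-tuple per match.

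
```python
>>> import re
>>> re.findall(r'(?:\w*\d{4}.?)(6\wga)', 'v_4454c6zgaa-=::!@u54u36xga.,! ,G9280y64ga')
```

['6zga', '64ga']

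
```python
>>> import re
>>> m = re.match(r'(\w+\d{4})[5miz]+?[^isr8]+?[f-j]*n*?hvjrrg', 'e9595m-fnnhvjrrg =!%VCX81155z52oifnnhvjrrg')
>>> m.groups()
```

('e9595',)

Pattern: one or more of a word character, then exactly 4 of a digit (captured); then one or more of one of [5miz] (lazy), then one or more of any character except [isr8] (lazy), then zero or more of a character in [f-j]; then zero or more of a literal 'n' (lazy), then the literal 'hvj', then the literal 'rrg'.
With `match`, the pattern is implicitly anchored at the beginning.
The match spans [0:16] → 'e9595m-fnnhvjrrg'.
Captured: group 1 = 'e9595'.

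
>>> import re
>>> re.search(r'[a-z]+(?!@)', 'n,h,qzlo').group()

The negative lookahead/lookbehind blocks any match where the forbidden context is present.
The match spans [0:1] → 'n'.

'n'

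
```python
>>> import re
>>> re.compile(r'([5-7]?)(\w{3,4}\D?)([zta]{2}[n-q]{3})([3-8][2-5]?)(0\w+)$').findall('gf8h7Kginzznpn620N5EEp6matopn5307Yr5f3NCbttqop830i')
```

`findall` packs the 5 group values into a tuple for every match.

[('7', 'Kgin', 'zznpn', '62', '0N5EEp6matopn5307Yr5f3NCbttqop830i')]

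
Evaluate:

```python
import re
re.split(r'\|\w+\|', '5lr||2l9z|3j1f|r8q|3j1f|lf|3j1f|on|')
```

['5lr|', '3j1f', '3j1f', '3j1f', '']

Each match becomes a cut point; 5 segments remain.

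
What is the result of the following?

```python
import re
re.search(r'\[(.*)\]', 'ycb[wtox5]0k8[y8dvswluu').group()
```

'[wtox5]'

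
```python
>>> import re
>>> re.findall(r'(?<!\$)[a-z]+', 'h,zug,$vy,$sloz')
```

['h', 'zug', 'y', 'loz']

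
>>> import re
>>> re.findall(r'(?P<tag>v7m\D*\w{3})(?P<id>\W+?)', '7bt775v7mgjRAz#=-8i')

This matches the literal 'v7m', then zero or more of a non-digit, then exactly 3 of a word character (captured as 'tag'); then one or more of a non-word character (lazy) (captured as 'id').
A `+?`/`*?`/`{m,n}?` starts at its minimum and grows only as far as needed for what follows to match.
Scanning left to right: at [6:15] match 'v7mgjRAz#', groups = ('v7mgjRAz', '#').
Multiple groups make `findall` return tuples — one 2-tuple for the one match.

[('v7mgjRAz', '#')]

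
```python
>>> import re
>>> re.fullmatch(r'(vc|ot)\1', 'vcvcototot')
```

None

`re.fullmatch` is like wrapping the pattern in `^…$` (in single-line mode).
Here there's no way to consume every character, so the call returns None.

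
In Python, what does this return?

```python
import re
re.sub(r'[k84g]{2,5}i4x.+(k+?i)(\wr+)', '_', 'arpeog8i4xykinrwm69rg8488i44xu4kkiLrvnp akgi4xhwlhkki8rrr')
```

This matches 2 to 5 of one of [k84g], then the literal 'i4x'; then one or more of any character; then one or more of a literal 'k' (lazy), then the literal 'i' (captured); then a word character, then one or more of a literal 'r' (captured).
Each match is replaced by '_'.

'arpeo_'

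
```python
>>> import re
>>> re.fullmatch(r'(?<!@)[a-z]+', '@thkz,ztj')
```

None

`re.fullmatch` is like wrapping the pattern in `^…$` (in single-line mode).
Here the pattern can't cover the whole string, so the call returns None.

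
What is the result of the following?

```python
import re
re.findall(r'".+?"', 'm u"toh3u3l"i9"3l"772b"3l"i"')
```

['"toh3u3l"', '"3l"', '"3l"']

With the lazy modifier that quantifier settles for the fewest repetitions that let the rest of the pattern succeed (the atoms after it are unaffected and can still be greedy).
With no groups in the pattern, `findall` gives back each whole match — 3 here.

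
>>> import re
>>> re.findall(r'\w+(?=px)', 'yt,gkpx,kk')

['gk']

Because the assertion is zero-width, the text it checks is not consumed and won't appear in the result.
Since nothing is captured, `findall` lists the 1 matched substring directly.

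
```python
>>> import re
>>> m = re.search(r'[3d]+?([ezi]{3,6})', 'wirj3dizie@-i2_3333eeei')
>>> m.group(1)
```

The pattern matches one or more of one of [3d] (lazy); then 3 to 6 of one of [ezi] (captured).
Unlike `match`, `search` isn't anchored — it looks for the pattern anywhere in the string.
The match spans [4:10] → '3dizie'.
Captured: group 1 = 'izie'.

'izie'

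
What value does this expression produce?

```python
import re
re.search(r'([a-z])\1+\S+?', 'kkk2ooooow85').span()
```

(0, 4)

A backreference is literal: `\1` must see the identical characters the first group matched.
`re.search` scans for the first position where the pattern succeeds.
The match spans [0:4] → 'kkk2'.
Captured: group 1 = 'k'.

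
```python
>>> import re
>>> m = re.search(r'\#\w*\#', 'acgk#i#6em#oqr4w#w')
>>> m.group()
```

'#i#'

`re.search` tries every starting position until one works.
The match spans [4:7] → '#i#'.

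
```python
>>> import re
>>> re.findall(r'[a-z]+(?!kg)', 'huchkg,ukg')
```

['huchkg', 'ukg']

`(?!…)`/`(?<!…)` only lets a position through if the neighbouring text does NOT match; no characters are consumed.
Since nothing is captured, `findall` lists the 2 matched substrings directly.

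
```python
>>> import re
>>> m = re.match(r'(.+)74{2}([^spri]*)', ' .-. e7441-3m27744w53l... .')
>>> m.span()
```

Pattern: one or more of any character (captured); then a literal '7', then exactly 2 of a literal '4'; then zero or more of any character except [spri] (captured).
`re.match` only tries the pattern at the start of the string.
The match spans [0:27] → ' .-. e7441-3m27744w53l... .'.
Captured: group 1 = ' .-. e7441-3m27', group 2 = 'w53l... .'.

(0, 27)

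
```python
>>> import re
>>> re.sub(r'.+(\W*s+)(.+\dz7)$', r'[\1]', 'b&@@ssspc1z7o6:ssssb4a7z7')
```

This matches one or more of any character; then zero or more of a non-word character, then one or more of a literal 's' (captured); then one or more of any character, then a digit, then the literal 'z7' (captured); then anchored at the end.
Matches: at [0:25] → 'b&@@ssspc1z7o6:ssssb4a7z7'.
Each match is replaced using the text its own group 1 captured.

'[s]'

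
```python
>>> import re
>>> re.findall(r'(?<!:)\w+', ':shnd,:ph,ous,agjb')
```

The negative lookahead/lookbehind blocks any match where the forbidden context is present.
Since nothing is captured, `findall` lists the 4 matched substrings directly.

['hnd', 'h', 'ous', 'agjb']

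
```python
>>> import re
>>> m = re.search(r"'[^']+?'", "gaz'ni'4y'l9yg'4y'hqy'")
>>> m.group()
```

`re.search` tries every starting position until one works.
The match spans [3:7] → "'ni'".

"'ni'"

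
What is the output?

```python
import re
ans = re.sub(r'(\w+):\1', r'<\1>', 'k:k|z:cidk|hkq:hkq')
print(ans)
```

<k>|z:cidk|<hkq>

A backreference is literal: `\1` must see the identical characters the first group matched.
The replacement refers to a captured group, so each match is rewritten using its own captured text.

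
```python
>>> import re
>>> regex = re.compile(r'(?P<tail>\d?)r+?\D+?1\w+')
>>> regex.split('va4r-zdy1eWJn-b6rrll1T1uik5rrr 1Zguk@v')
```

Pattern: optionally a digit (captured as 'tail'); then one or more of a literal 'r' (lazy), then one or more of a non-digit (lazy); then the literal '1', then one or more of a word character.
Matches to split on: at [2:13] → '4r-zdy1eWJn'; at [15:30] → '6rrll1T1uik5rrr'.
With a capturing group present, the delimiter's captured portion is kept in the result list.

['va', '4', '-b', '6', ' 1Zguk@v']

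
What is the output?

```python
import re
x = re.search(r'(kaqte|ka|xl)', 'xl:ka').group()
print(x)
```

xl

The match spans [0:2] → 'xl'.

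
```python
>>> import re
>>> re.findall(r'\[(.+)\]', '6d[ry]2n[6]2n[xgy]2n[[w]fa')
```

['ry]2n[6]2n[xgy]2n[[w']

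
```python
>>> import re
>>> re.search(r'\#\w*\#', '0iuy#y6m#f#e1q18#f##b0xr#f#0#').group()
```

`re.search` tries every starting position until one works.
The match spans [4:9] → '#y6m#'.

'#y6m#'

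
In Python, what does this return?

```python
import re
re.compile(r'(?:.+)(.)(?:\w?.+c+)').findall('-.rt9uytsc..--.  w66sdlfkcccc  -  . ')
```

['c']

This matches one or more of any character (non-capturing group); then any character (captured); then optionally a word character, then one or more of any character, then one or more of a literal 'c' (non-capturing group).
Scanning left to right: at [0:29] match '-.rt9uytsc..--.  w66sdlfkcccc', group 1 = 'c'.
Because there's exactly one group, `findall` drops the full match and keeps group 1 from the one hit.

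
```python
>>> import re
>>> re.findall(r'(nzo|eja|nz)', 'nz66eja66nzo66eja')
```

['nz', 'eja', 'nzo', 'eja']

Alternation tries branches left to right and keeps the first one that lets the overall match succeed at that position.
`findall` collects group 1 from each match (4 total).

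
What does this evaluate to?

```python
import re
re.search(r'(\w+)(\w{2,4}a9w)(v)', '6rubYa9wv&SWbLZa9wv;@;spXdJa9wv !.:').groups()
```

('6ru', 'bYa9w', 'v')

This matches one or more of a word character (captured); then 2 to 4 of a word character, then the literal 'a9w' (captured); then a literal 'v' (captured).
Unlike `match`, `search` isn't anchored — it looks for the pattern anywhere in the string.
The match spans [0:9] → '6rubYa9wv'.
Captured: group 1 = '6ru', group 2 = 'bYa9w', group 3 = 'v'.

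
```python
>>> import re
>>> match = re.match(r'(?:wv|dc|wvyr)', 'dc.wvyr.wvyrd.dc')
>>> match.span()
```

(0, 2)

`re.match` won't scan ahead — the pattern has to work from the very first character.
The match spans [0:2] → 'dc'.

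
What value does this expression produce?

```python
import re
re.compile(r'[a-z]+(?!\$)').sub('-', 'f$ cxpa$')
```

'f$ -a$'

A negative assertion filters positions out without eating any characters.
`sub` substitutes '-' at each match site.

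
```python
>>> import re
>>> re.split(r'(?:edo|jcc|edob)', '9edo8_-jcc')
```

Splitting on the pattern gives 3 pieces.

['9', '8_-', '']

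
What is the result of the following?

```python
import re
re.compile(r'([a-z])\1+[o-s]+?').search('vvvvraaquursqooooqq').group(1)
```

The match spans [0:5] → 'vvvvr'.
Captured: group 1 = 'v'.

'v'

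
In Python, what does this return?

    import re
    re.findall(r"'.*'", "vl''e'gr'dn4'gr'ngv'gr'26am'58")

Walking the string: at [2:28] → "''e'gr'dn4'gr'ngv'gr'26am'".
With no groups in the pattern, `findall` gives back each whole match — 1 here.

["''e'gr'dn4'gr'ngv'gr'26am'"]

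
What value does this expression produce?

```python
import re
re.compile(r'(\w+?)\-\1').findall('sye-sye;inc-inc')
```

['sye', 'inc']

The backreference `\1` re-matches whatever the first group consumed, character for character.
Matches: at [0:7] match 'sye-sye', group 1 = 'sye'; at [8:15] match 'inc-inc', group 1 = 'inc'.
Because there's exactly one group, `findall` drops the full match and keeps group 1 from each hit.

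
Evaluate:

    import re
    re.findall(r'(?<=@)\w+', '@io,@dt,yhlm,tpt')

['io', 'dt']

The `(?=…)`/`(?<=…)` assertion just peeks at neighbouring text; it doesn't advance the match position.
Scanning left to right: at [1:3] → 'io'; at [5:7] → 'dt'.
Since nothing is captured, `findall` lists the 2 matched substrings directly.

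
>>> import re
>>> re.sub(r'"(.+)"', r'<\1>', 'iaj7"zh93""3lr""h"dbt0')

The replacement refers to a captured group, so each match is rewritten using its own captured text.

'iaj7<zh93""3lr""h>dbt0'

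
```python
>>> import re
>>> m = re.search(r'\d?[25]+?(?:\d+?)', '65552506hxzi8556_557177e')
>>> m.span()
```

(0, 3)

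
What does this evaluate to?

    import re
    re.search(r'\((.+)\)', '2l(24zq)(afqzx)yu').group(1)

Unlike `match`, `search` isn't anchored — it looks for the pattern anywhere in the string.
The match spans [2:15] → '(24zq)(afqzx)'.
Captured: group 1 = '24zq)(afqzx'.

'24zq)(afqzx'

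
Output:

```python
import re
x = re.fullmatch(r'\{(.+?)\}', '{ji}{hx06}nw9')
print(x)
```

For `fullmatch`, every character of the input must be accounted for by the pattern.
Here there's no way to consume every character, so the call returns None.

None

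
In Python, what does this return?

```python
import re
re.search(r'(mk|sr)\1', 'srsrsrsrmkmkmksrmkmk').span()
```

(0, 4)

The backreference `\1` re-matches whatever the first group consumed, character for character.
The match spans [0:4] → 'srsr'.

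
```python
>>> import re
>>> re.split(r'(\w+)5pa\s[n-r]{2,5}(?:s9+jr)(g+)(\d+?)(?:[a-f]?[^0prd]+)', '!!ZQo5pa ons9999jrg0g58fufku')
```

['!!', 'ZQo', 'g', '0', '']

With a capturing group present, the delimiter's captured portion is kept in the result list.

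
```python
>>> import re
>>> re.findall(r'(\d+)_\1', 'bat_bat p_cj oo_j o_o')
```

[]

A backreference is literal: `\1` must see the identical characters the first group matched.
With a single group, `findall` returns only what that group captured — 0 items.
Nothing in the string satisfies the pattern, so the list is empty.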